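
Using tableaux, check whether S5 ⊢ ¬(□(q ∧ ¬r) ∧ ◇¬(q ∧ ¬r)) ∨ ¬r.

Tableau for the negation ¬(¬(□(q ∧ ¬r) ∧ ◇¬(q ∧ ¬r)) ∨ ¬r):
1. ¬(¬(□(q ∧ ¬r) ∧ ◇¬(q ∧ ¬r)) ∨ ¬r), u
2. □(q ∧ ¬r) ∧ ◇¬(q ∧ ¬r), u   [¬∨-rule on 1]
3. r, u   [¬∨-rule on 1]
4. □(q ∧ ¬r), u   [∧-rule on 2]
5. ◇¬(q ∧ ¬r), u   [∧-rule on 2]
6. q ∧ ¬r, u   [□-rule on 4 via uRu]
7. q, u   [∧-rule on 6]
8. ¬r, u   [∧-rule on 6]
Accessibility: uRu
Branch closes: r and ¬r both at u.
Every branch of the negation's tableau closes; the branch above is one of them.

Valid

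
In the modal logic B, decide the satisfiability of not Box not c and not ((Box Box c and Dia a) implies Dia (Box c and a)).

No, unsatisfiable

1. not Box not c and not ((Box Box c and Dia a) implies Dia (Box c and a)), u
2. not Box not c, u   [and-rule on 1]
3. not ((Box Box c and Dia a) implies Dia (Box c and a)), u   [and-rule on 1]
4. Box Box c and Dia a, u   [neg-implies-rule on 3]
5. not Dia (Box c and a), u   [neg-implies-rule on 3]
6. Box Box c, u   [and-rule on 4]
7. Dia a, u   [and-rule on 4]
8. not (Box c and a), u   [neg-Dia-rule on 5 via uRu]
9. Box c, u   [Box-rule on 6 via uRu]
10. c, u   [Box-rule on 9 via uRu]
11. not Box c, u   [neg-and-rule on 8 (branches; this branch)]
12. c, v   [neg-Box-rule on 2: fresh world v, uRv]
13. not (Box c and a), v   [neg-Dia-rule on 5 via uRv]
14. Box c, v   [Box-rule on 6 via uRv]
15. not a, v   [neg-and-rule on 13 (branches; this branch)]
16. a, w   [Dia-rule on 7: fresh world w, uRw]
17. not (Box c and a), w   [neg-Dia-rule on 5 via uRw]
18. Box c, w   [Box-rule on 6 via uRw]
19. c, w   [Box-rule on 9 via uRw]
20. not Box c, w   [neg-and-rule on 17 (branches; this branch)]
21. not c, x   [neg-Box-rule on 11: fresh world x, uRx]
22. not (Box c and a), x   [neg-Dia-rule on 5 via uRx]
23. Box c, x   [Box-rule on 6 via uRx]
24. c, x   [Box-rule on 9 via uRx]
Accessibility: uRu, uRv, uRw, uRx, vRu, vRv, wRu, wRw, xRu, xRx
Branch closes: c and not c both at x.
Every branch closes; the branch above is one of them.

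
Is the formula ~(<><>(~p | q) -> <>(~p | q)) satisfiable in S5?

1. ~(<><>(~p | q) -> <>(~p | q)), 0
2. <><>(~p | q), 0
3. ~<>(~p | q), 0
4. ~(~p | q), 0
5. p, 0
6. ~q, 0
7. <>(~p | q), 1
8. ~(~p | q), 1
9. p, 1
10. ~q, 1
11. ~p | q, 2
12. ~(~p | q), 2
13. p, 2
14. ~q, 2
15. q, 2
Accessibility: 0R0, 0R1, 0R2, 1R0, 1R1, 1R2, 2R0, 2R1, 2R2
Branch closes: q and ~q both at 2.
Every branch closes; the branch above is one of them.

Unsatisfiable (every branch closes)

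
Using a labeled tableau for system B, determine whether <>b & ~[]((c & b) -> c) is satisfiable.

No, unsatisfiable

1. <>b & ~[]((c & b) -> c), w0
2. <>b, w0
3. ~[]((c & b) -> c), w0
4. b, w1
5. ~((c & b) -> c), w2
6. c & b, w2
7. ~c, w2
8. c, w2
9. b, w2
Accessibility: w0Rw0, w0Rw1, w0Rw2, w1Rw0, w1Rw1, w2Rw0, w2Rw2
Branch closes: c and ~c both at w2.
Every branch closes; the branch above is one of them.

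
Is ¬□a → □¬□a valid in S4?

Tableau for the negation ¬(¬□a → □¬□a):
1. ¬(¬□a → □¬□a), w0
2. ¬□a, w0
3. ¬□¬□a, w0
4. ¬a, w1
5. □a, w2
6. a, w2
Accessibility: w0Rw0, w0Rw1, w0Rw2, w1Rw1, w2Rw2
The negation has an open branch (countermodel exists).

Invalid (countermodel exists)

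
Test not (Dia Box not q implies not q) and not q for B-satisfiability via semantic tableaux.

1. not (Dia Box not q implies not q) and not q, w0
2. not (Dia Box not q implies not q), w0   [and-rule on 1]
3. not q, w0   [and-rule on 1]
4. Dia Box not q, w0   [neg-implies-rule on 2]
5. q, w0   [neg-implies-rule on 2]
Accessibility: w0Rw0
Branch closes: q and not q both at w0.
(One branch shown.) All branches close.

No, unsatisfiable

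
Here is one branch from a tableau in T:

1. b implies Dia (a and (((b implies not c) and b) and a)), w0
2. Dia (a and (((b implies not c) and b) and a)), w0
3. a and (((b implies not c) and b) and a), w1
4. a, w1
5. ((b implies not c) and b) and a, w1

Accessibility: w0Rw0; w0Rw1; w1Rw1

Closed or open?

Open

No world carries both an atom and its negation.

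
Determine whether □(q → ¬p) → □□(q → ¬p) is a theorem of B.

Tableau for the negation ¬(□(q → ¬p) → □□(q → ¬p)):
1. ¬(□(q → ¬p) → □□(q → ¬p)), w0
2. □(q → ¬p), w0
3. ¬□□(q → ¬p), w0
4. q → ¬p, w0
5. ¬p, w0
6. ¬□(q → ¬p), w1
7. q → ¬p, w1
8. ¬p, w1
9. ¬(q → ¬p), w2
10. q, w2
11. p, w2
Accessibility: w0Rw0, w0Rw1, w1Rw0, w1Rw1, w1Rw2, w2Rw1, w2Rw2
The negation has an open branch (countermodel exists).

No, not valid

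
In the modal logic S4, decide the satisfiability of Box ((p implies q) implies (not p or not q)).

1. Box ((p implies q) implies (not p or not q)), u
2. (p implies q) implies (not p or not q), u   [Box-rule on 1 via uRu]
3. not p or not q, u   [implies-rule on 2 (branches; this branch)]
4. not q, u   [or-rule on 3 (branches; this branch)]
Accessibility: uRu

Yes, satisfiable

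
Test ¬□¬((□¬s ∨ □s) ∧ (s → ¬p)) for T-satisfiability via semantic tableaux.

1. ¬□¬((□¬s ∨ □s) ∧ (s → ¬p)), 0
2. (□¬s ∨ □s) ∧ (s → ¬p), 1
3. □¬s ∨ □s, 1
4. s → ¬p, 1
5. □s, 1
6. s, 1
7. ¬p, 1
Accessibility: 0R0, 0R1, 1R1

Satisfiable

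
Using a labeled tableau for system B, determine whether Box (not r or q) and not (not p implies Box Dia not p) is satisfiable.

1. Box (not r or q) and not (not p implies Box Dia not p), 0
2. Box (not r or q), 0
3. not (not p implies Box Dia not p), 0
4. not p, 0
5. not Box Dia not p, 0
6. not r or q, 0
7. q, 0
8. not Dia not p, 1
9. not r or q, 1
10. p, 0
Accessibility: 0R0, 0R1, 1R0, 1R1
Branch closes: p and not p both at 0.
(One branch shown.) All branches close.

Unsatisfiable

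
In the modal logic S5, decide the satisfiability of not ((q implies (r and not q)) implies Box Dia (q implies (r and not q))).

1. not ((q implies (r and not q)) implies Box Dia (q implies (r and not q))), w0
2. q implies (r and not q), w0   [neg-implies-rule on 1]
3. not Box Dia (q implies (r and not q)), w0   [neg-implies-rule on 1]
4. r and not q, w0   [implies-rule on 2 (branches; this branch)]
5. r, w0   [and-rule on 4]
6. not q, w0   [and-rule on 4]
7. not Dia (q implies (r and not q)), w1   [neg-Box-rule on 3: fresh world w1, w0Rw1]
8. not (q implies (r and not q)), w0   [neg-Dia-rule on 7 via w1Rw0]
9. q, w0   [neg-implies-rule on 8]
10. not (r and not q), w0   [neg-implies-rule on 8]
Accessibility: w0Rw0, w0Rw1, w1Rw0, w1Rw1
Branch closes: q and not q both at w0.
Every branch closes; the branch above is one of them.

Unsatisfiable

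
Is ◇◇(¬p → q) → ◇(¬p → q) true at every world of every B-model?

Tableau for the negation ¬(◇◇(¬p → q) → ◇(¬p → q)):
1. ¬(◇◇(¬p → q) → ◇(¬p → q)), 0
2. ◇◇(¬p → q), 0   [¬→-rule on 1]
3. ¬◇(¬p → q), 0   [¬→-rule on 1]
4. ¬(¬p → q), 0   [¬◇-rule on 3 via 0R0]
5. ¬p, 0   [¬→-rule on 4]
6. ¬q, 0   [¬→-rule on 4]
7. ◇(¬p → q), 1   [◇-rule on 2: fresh world 1, 0R1]
8. ¬(¬p → q), 1   [¬◇-rule on 3 via 0R1]
9. ¬p, 1   [¬→-rule on 8]
10. ¬q, 1   [¬→-rule on 8]
11. ¬p → q, 2   [◇-rule on 7: fresh world 2, 1R2]
12. q, 2   [→-rule on 11 (branches; this branch)]
Accessibility: 0R0, 0R1, 1R0, 1R1, 1R2, 2R1, 2R2
The negation has an open branch (countermodel exists).

Not valid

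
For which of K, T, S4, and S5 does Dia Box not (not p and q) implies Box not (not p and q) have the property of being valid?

S5

S4-tableau for the negation not (Dia Box not (not p and q) implies Box not (not p and q)):
1. not (Dia Box not (not p and q) implies Box not (not p and q)), w0
2. Dia Box not (not p and q), w0
3. not Box not (not p and q), w0
4. Box not (not p and q), w1
5. not (not p and q), w1
6. not q, w1
7. not p and q, w2
8. not p, w2
9. q, w2
Accessibility: w0Rw0, w0Rw1, w0Rw2, w1Rw1, w2Rw2
Complete open branch: countermodel on an S4-frame, so not valid in S4, nor in K, T (the same frame is also a K-frame and a T-frame).
S5-tableau for the negation not (Dia Box not (not p and q) implies Box not (not p and q)):
1. not (Dia Box not (not p and q) implies Box not (not p and q)), w0
2. Dia Box not (not p and q), w0
3. not Box not (not p and q), w0
4. Box not (not p and q), w1
5. not (not p and q), w0
6. not (not p and q), w1
7. not q, w0
8. not q, w1
9. not p and q, w2
10. not p, w2
11. q, w2
12. not (not p and q), w2
13. not q, w2
Accessibility: w0Rw0, w0Rw1, w0Rw2, w1Rw0, w1Rw1, w1Rw2, w2Rw0, w2Rw1, w2Rw2
Branch closes: q and not q both at w2.
Every branch closes (one shown): valid in S5.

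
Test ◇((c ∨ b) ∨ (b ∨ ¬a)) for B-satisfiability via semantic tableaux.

1. ◇((c ∨ b) ∨ (b ∨ ¬a)), w0
2. (c ∨ b) ∨ (b ∨ ¬a), w1
3. b ∨ ¬a, w1
4. ¬a, w1
Accessibility: w0Rw0, w0Rw1, w1Rw0, w1Rw1

Satisfiable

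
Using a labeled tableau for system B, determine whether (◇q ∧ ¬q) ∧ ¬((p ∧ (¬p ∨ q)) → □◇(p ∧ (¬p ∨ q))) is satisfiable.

1. (◇q ∧ ¬q) ∧ ¬((p ∧ (¬p ∨ q)) → □◇(p ∧ (¬p ∨ q))), w0
2. ◇q ∧ ¬q, w0
3. ¬((p ∧ (¬p ∨ q)) → □◇(p ∧ (¬p ∨ q))), w0
4. ◇q, w0
5. ¬q, w0
6. p ∧ (¬p ∨ q), w0
7. ¬□◇(p ∧ (¬p ∨ q)), w0
8. p, w0
9. ¬p ∨ q, w0
10. q, w0
Accessibility: w0Rw0
Branch closes: q and ¬q both at w0.
Every branch closes; the branch above is one of them.

Unsatisfiable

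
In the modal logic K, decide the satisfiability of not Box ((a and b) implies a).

No, unsatisfiable

1. not Box ((a and b) implies a), u
2. not ((a and b) implies a), v   [neg-Box-rule on 1: fresh world v, uRv]
3. a and b, v   [neg-implies-rule on 2]
4. not a, v   [neg-implies-rule on 2]
5. a, v   [and-rule on 3]
6. b, v   [and-rule on 3]
Accessibility: uRv
Branch closes: a and not a both at v.
Every branch closes; the branch above is one of them.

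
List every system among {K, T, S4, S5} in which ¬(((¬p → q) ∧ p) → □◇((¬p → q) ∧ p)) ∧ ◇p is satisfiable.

K, T, S4

S5-tableau for the formula:
1. ¬(((¬p → q) ∧ p) → □◇((¬p → q) ∧ p)) ∧ ◇p, u
2. ¬(((¬p → q) ∧ p) → □◇((¬p → q) ∧ p)), u   [∧-rule on 1]
3. ◇p, u   [∧-rule on 1]
4. (¬p → q) ∧ p, u   [¬→-rule on 2]
5. ¬□◇((¬p → q) ∧ p), u   [¬→-rule on 2]
6. ¬p → q, u   [∧-rule on 4]
7. p, u   [∧-rule on 4]
8. q, u   [→-rule on 6 (branches; this branch)]
9. p, v   [◇-rule on 3: fresh world v, uRv]
10. ¬◇((¬p → q) ∧ p), w   [¬□-rule on 5: fresh world w, uRw]
11. ¬((¬p → q) ∧ p), u   [¬◇-rule on 10 via wRu]
12. ¬((¬p → q) ∧ p), v   [¬◇-rule on 10 via wRv]
13. ¬((¬p → q) ∧ p), w   [¬◇-rule on 10 via wRw]
14. ¬(¬p → q), u   [¬∧-rule on 11 (branches; this branch)]
15. ¬p, u   [¬→-rule on 14]
16. ¬q, u   [¬→-rule on 14]
Accessibility: uRu, uRv, uRw, vRu, vRv, vRw, wRu, wRv, wRw
Branch closes: p and ¬p both at u.
Every branch closes (one shown): unsatisfiable in S5.
S4-tableau for the formula:
1. ¬(((¬p → q) ∧ p) → □◇((¬p → q) ∧ p)) ∧ ◇p, u
2. ¬(((¬p → q) ∧ p) → □◇((¬p → q) ∧ p)), u   [∧-rule on 1]
3. ◇p, u   [∧-rule on 1]
4. (¬p → q) ∧ p, u   [¬→-rule on 2]
5. ¬□◇((¬p → q) ∧ p), u   [¬→-rule on 2]
6. ¬p → q, u   [∧-rule on 4]
7. p, u   [∧-rule on 4]
8. q, u   [→-rule on 6 (branches; this branch)]
9. p, v   [◇-rule on 3: fresh world v, uRv]
10. ¬◇((¬p → q) ∧ p), w   [¬□-rule on 5: fresh world w, uRw]
11. ¬((¬p → q) ∧ p), w   [¬◇-rule on 10 via wRw]
12. ¬p, w   [¬∧-rule on 11 (branches; this branch)]
Accessibility: uRu, uRv, uRw, vRv, wRw
Complete open branch: satisfiable in S4, hence also in K, T (this S4-model is also a K-model and a T-model).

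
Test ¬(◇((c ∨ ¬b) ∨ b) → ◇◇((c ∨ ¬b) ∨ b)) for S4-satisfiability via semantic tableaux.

Unsatisfiable (every branch closes)

1. ¬(◇((c ∨ ¬b) ∨ b) → ◇◇((c ∨ ¬b) ∨ b)), w0
2. ◇((c ∨ ¬b) ∨ b), w0   [¬→-rule on 1]
3. ¬◇◇((c ∨ ¬b) ∨ b), w0   [¬→-rule on 1]
4. ¬◇((c ∨ ¬b) ∨ b), w0   [¬◇-rule on 3 via w0Rw0]
5. ¬((c ∨ ¬b) ∨ b), w0   [¬◇-rule on 4 via w0Rw0]
6. ¬(c ∨ ¬b), w0   [¬∨-rule on 5]
7. ¬b, w0   [¬∨-rule on 5]
8. ¬c, w0   [¬∨-rule on 6]
9. b, w0   [¬∨-rule on 6]
Accessibility: w0Rw0
Branch closes: b and ¬b both at w0.
(One branch shown.) All branches close.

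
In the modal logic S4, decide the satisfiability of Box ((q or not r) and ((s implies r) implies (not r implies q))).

1. Box ((q or not r) and ((s implies r) implies (not r implies q))), 0
2. (q or not r) and ((s implies r) implies (not r implies q)), 0
3. q or not r, 0
4. (s implies r) implies (not r implies q), 0
5. not r, 0
6. not r implies q, 0
7. q, 0
Accessibility: 0R0

Satisfiable (open branch found)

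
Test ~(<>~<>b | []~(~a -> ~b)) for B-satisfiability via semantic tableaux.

Satisfiable (open branch found)

1. ~(<>~<>b | []~(~a -> ~b)), w0
2. ~<>~<>b, w0
3. ~[]~(~a -> ~b), w0
4. <>b, w0
5. ~a -> ~b, w1
6. <>b, w1
7. ~b, w1
8. b, w2
9. <>b, w2
10. b, w3
11. b, w4
Accessibility: w0Rw0, w0Rw1, w0Rw2, w1Rw0, w1Rw1, w1Rw3, w2Rw0, w2Rw2, w2Rw4, w3Rw1, w3Rw3, w4Rw2, w4Rw4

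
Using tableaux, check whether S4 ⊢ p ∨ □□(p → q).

Tableau for the negation ¬(p ∨ □□(p → q)):
1. ¬(p ∨ □□(p → q)), u
2. ¬p, u
3. ¬□□(p → q), u
4. ¬□(p → q), v
5. ¬(p → q), w
6. p, w
7. ¬q, w
Accessibility: uRu, uRv, uRw, vRv, vRw, wRw
The negation has an open branch (countermodel exists).

Invalid (countermodel exists)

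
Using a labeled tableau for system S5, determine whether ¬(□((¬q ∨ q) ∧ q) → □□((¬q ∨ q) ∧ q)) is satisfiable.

Unsatisfiable

1. ¬(□((¬q ∨ q) ∧ q) → □□((¬q ∨ q) ∧ q)), w0
2. □((¬q ∨ q) ∧ q), w0
3. ¬□□((¬q ∨ q) ∧ q), w0
4. (¬q ∨ q) ∧ q, w0
5. ¬q ∨ q, w0
6. q, w0
7. ¬□((¬q ∨ q) ∧ q), w1
8. (¬q ∨ q) ∧ q, w1
9. ¬q ∨ q, w1
10. q, w1
11. ¬((¬q ∨ q) ∧ q), w2
12. (¬q ∨ q) ∧ q, w2
13. ¬q ∨ q, w2
14. q, w2
15. ¬(¬q ∨ q), w2
16. ¬q, w2
Accessibility: w0Rw0, w0Rw1, w0Rw2, w1Rw0, w1Rw1, w1Rw2, w2Rw0, w2Rw1, w2Rw2
Branch closes: q and ¬q both at w2.
(One branch shown.) All branches close.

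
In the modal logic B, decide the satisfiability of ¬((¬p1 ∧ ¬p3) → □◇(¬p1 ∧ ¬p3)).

1. ¬((¬p1 ∧ ¬p3) → □◇(¬p1 ∧ ¬p3)), 0
2. ¬p1 ∧ ¬p3, 0   [¬→-rule on 1]
3. ¬□◇(¬p1 ∧ ¬p3), 0   [¬→-rule on 1]
4. ¬p1, 0   [∧-rule on 2]
5. ¬p3, 0   [∧-rule on 2]
6. ¬◇(¬p1 ∧ ¬p3), 1   [¬□-rule on 3: fresh world 1, 0R1]
7. ¬(¬p1 ∧ ¬p3), 0   [¬◇-rule on 6 via 1R0]
8. ¬(¬p1 ∧ ¬p3), 1   [¬◇-rule on 6 via 1R1]
9. p3, 0   [¬∧-rule on 7 (branches; this branch)]
Accessibility: 0R0, 0R1, 1R0, 1R1
Branch closes: p3 and ¬p3 both at 0.
Every branch closes; the branch above is one of them.

Unsatisfiable (every branch closes)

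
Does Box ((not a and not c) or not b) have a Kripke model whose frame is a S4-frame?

Yes, satisfiable

1. Box ((not a and not c) or not b), u
2. (not a and not c) or not b, u
3. not b, u
Accessibility: uRu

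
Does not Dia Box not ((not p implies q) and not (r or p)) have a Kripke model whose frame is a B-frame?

1. not Dia Box not ((not p implies q) and not (r or p)), w0
2. not Box not ((not p implies q) and not (r or p)), w0
3. (not p implies q) and not (r or p), w1
4. not p implies q, w1
5. not (r or p), w1
6. not r, w1
7. not p, w1
8. not Box not ((not p implies q) and not (r or p)), w1
9. q, w1
10. (not p implies q) and not (r or p), w2
11. not p implies q, w2
12. not (r or p), w2
13. not r, w2
14. not p, w2
15. q, w2
Accessibility: w0Rw0, w0Rw1, w1Rw0, w1Rw1, w1Rw2, w2Rw1, w2Rw2

Yes, satisfiable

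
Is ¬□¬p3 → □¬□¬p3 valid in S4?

Tableau for the negation ¬(¬□¬p3 → □¬□¬p3):
1. ¬(¬□¬p3 → □¬□¬p3), w0
2. ¬□¬p3, w0
3. ¬□¬□¬p3, w0
4. p3, w1
5. □¬p3, w2
6. ¬p3, w2
Accessibility: w0Rw0, w0Rw1, w0Rw2, w1Rw1, w2Rw2
The negation has an open branch (countermodel exists).

No, not valid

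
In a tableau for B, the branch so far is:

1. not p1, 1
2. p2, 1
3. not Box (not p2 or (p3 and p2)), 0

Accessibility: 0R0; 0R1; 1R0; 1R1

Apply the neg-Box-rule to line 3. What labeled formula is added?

a fresh world 2 with 0R2, and not (not p2 or (p3 and p2)) at 2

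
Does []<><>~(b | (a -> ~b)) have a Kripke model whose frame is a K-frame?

Satisfiable (open branch found)

1. []<><>~(b | (a -> ~b)), u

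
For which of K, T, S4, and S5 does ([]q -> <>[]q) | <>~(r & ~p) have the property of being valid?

T, S4, S5

K-tableau for the negation ~(([]q -> <>[]q) | <>~(r & ~p)):
1. ~(([]q -> <>[]q) | <>~(r & ~p)), 0
2. ~([]q -> <>[]q), 0   [~|-rule on 1]
3. ~<>~(r & ~p), 0   [~|-rule on 1]
4. []q, 0   [~->-rule on 2]
5. ~<>[]q, 0   [~->-rule on 2]
Complete open branch: countermodel on a K-frame, so not valid in K.
T-tableau for the negation ~(([]q -> <>[]q) | <>~(r & ~p)):
1. ~(([]q -> <>[]q) | <>~(r & ~p)), 0
2. ~([]q -> <>[]q), 0   [~|-rule on 1]
3. ~<>~(r & ~p), 0   [~|-rule on 1]
4. []q, 0   [~->-rule on 2]
5. ~<>[]q, 0   [~->-rule on 2]
6. r & ~p, 0   [~<>-rule on 3 via 0R0]
7. r, 0   [&-rule on 6]
8. ~p, 0   [&-rule on 6]
9. q, 0   [[]-rule on 4 via 0R0]
10. ~[]q, 0   [~<>-rule on 5 via 0R0]
11. ~q, 1   [~[]-rule on 10: fresh world 1, 0R1]
12. r & ~p, 1   [~<>-rule on 3 via 0R1]
13. r, 1   [&-rule on 12]
14. ~p, 1   [&-rule on 12]
15. q, 1   [[]-rule on 4 via 0R1]
Accessibility: 0R0, 0R1, 1R1
Branch closes: q and ~q both at 1.
Every branch closes (one shown): valid in T, hence also in S4, S5 (every theorem of T is a theorem of S4 and S5).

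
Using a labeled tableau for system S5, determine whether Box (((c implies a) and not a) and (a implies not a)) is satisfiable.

1. Box (((c implies a) and not a) and (a implies not a)), 0
2. ((c implies a) and not a) and (a implies not a), 0
3. (c implies a) and not a, 0
4. a implies not a, 0
5. c implies a, 0
6. not a, 0
7. not c, 0
Accessibility: 0R0

Satisfiable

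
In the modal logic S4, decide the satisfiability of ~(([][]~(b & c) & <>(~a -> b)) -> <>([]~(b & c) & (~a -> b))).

Unsatisfiable

1. ~(([][]~(b & c) & <>(~a -> b)) -> <>([]~(b & c) & (~a -> b))), w0
2. [][]~(b & c) & <>(~a -> b), w0   [~->-rule on 1]
3. ~<>([]~(b & c) & (~a -> b)), w0   [~->-rule on 1]
4. [][]~(b & c), w0   [&-rule on 2]
5. <>(~a -> b), w0   [&-rule on 2]
6. ~([]~(b & c) & (~a -> b)), w0   [~<>-rule on 3 via w0Rw0]
7. []~(b & c), w0   [[]-rule on 4 via w0Rw0]
8. ~(b & c), w0   [[]-rule on 7 via w0Rw0]
9. ~(~a -> b), w0   [~&-rule on 6 (branches; this branch)]
10. ~a, w0   [~->-rule on 9]
11. ~b, w0   [~->-rule on 9]
12. ~c, w0   [~&-rule on 8 (branches; this branch)]
13. ~a -> b, w1   [<>-rule on 5: fresh world w1, w0Rw1]
14. ~([]~(b & c) & (~a -> b)), w1   [~<>-rule on 3 via w0Rw1]
15. []~(b & c), w1   [[]-rule on 4 via w0Rw1]
16. ~(b & c), w1   [[]-rule on 7 via w0Rw1]
17. b, w1   [->-rule on 13 (branches; this branch)]
18. ~[]~(b & c), w1   [~&-rule on 14 (branches; this branch)]
19. ~c, w1   [~&-rule on 16 (branches; this branch)]
20. b & c, w2   [~[]-rule on 18: fresh world w2, w1Rw2]
21. b, w2   [&-rule on 20]
22. c, w2   [&-rule on 20]
23. ~([]~(b & c) & (~a -> b)), w2   [~<>-rule on 3 via w0Rw2]
24. []~(b & c), w2   [[]-rule on 4 via w0Rw2]
25. ~(b & c), w2   [[]-rule on 7 via w0Rw2]
26. ~(~a -> b), w2   [~&-rule on 23 (branches; this branch)]
27. ~a, w2   [~->-rule on 26]
28. ~b, w2   [~->-rule on 26]
Accessibility: w0Rw0, w0Rw1, w0Rw2, w1Rw1, w1Rw2, w2Rw2
Branch closes: b and ~b both at w2.
Every branch closes; the branch above is one of them.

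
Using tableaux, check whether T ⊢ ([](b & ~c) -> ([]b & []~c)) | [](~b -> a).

Tableau for the negation ~(([](b & ~c) -> ([]b & []~c)) | [](~b -> a)):
1. ~(([](b & ~c) -> ([]b & []~c)) | [](~b -> a)), w0
2. ~([](b & ~c) -> ([]b & []~c)), w0   [~|-rule on 1]
3. ~[](~b -> a), w0   [~|-rule on 1]
4. [](b & ~c), w0   [~->-rule on 2]
5. ~([]b & []~c), w0   [~->-rule on 2]
6. b & ~c, w0   [[]-rule on 4 via w0Rw0]
7. b, w0   [&-rule on 6]
8. ~c, w0   [&-rule on 6]
9. ~[]~c, w0   [~&-rule on 5 (branches; this branch)]
10. ~(~b -> a), w1   [~[]-rule on 3: fresh world w1, w0Rw1]
11. ~b, w1   [~->-rule on 10]
12. ~a, w1   [~->-rule on 10]
13. b & ~c, w1   [[]-rule on 4 via w0Rw1]
14. b, w1   [&-rule on 13]
15. ~c, w1   [&-rule on 13]
Accessibility: w0Rw0, w0Rw1, w1Rw1
Branch closes: b and ~b both at w1.
Every branch of the negation's tableau closes; the branch above is one of them.

Valid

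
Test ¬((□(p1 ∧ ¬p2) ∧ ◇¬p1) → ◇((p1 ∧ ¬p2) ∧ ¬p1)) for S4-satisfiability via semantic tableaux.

1. ¬((□(p1 ∧ ¬p2) ∧ ◇¬p1) → ◇((p1 ∧ ¬p2) ∧ ¬p1)), 0
2. □(p1 ∧ ¬p2) ∧ ◇¬p1, 0   [¬→-rule on 1]
3. ¬◇((p1 ∧ ¬p2) ∧ ¬p1), 0   [¬→-rule on 1]
4. □(p1 ∧ ¬p2), 0   [∧-rule on 2]
5. ◇¬p1, 0   [∧-rule on 2]
6. ¬((p1 ∧ ¬p2) ∧ ¬p1), 0   [¬◇-rule on 3 via 0R0]
7. p1 ∧ ¬p2, 0   [□-rule on 4 via 0R0]
8. p1, 0   [∧-rule on 7]
9. ¬p2, 0   [∧-rule on 7]
10. ¬p1, 1   [◇-rule on 5: fresh world 1, 0R1]
11. ¬((p1 ∧ ¬p2) ∧ ¬p1), 1   [¬◇-rule on 3 via 0R1]
12. p1 ∧ ¬p2, 1   [□-rule on 4 via 0R1]
13. p1, 1   [∧-rule on 12]
14. ¬p2, 1   [∧-rule on 12]
Accessibility: 0R0, 0R1, 1R1
Branch closes: p1 and ¬p1 both at 1.
All branches of the tableau close; one closing branch shown above.

No, unsatisfiable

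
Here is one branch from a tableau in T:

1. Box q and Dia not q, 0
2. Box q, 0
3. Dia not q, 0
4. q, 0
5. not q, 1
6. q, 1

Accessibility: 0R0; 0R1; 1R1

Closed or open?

Both q and not q appear at 1.

Closed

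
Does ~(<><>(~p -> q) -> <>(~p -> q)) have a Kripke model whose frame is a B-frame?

1. ~(<><>(~p -> q) -> <>(~p -> q)), u
2. <><>(~p -> q), u
3. ~<>(~p -> q), u
4. ~(~p -> q), u
5. ~p, u
6. ~q, u
7. <>(~p -> q), v
8. ~(~p -> q), v
9. ~p, v
10. ~q, v
11. ~p -> q, w
12. q, w
Accessibility: uRu, uRv, vRu, vRv, vRw, wRv, wRw

Satisfiable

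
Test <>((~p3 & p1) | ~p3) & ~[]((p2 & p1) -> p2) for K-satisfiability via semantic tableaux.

No, unsatisfiable

1. <>((~p3 & p1) | ~p3) & ~[]((p2 & p1) -> p2), u
2. <>((~p3 & p1) | ~p3), u
3. ~[]((p2 & p1) -> p2), u
4. (~p3 & p1) | ~p3, v
5. ~p3 & p1, v
6. ~p3, v
7. p1, v
8. ~((p2 & p1) -> p2), w
9. p2 & p1, w
10. ~p2, w
11. p2, w
12. p1, w
Accessibility: uRv, uRw
Branch closes: p2 and ~p2 both at w.
Every branch closes; the branch above is one of them.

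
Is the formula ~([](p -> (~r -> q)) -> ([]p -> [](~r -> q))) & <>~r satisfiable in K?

No, unsatisfiable

1. ~([](p -> (~r -> q)) -> ([]p -> [](~r -> q))) & <>~r, 0
2. ~([](p -> (~r -> q)) -> ([]p -> [](~r -> q))), 0   [&-rule on 1]
3. <>~r, 0   [&-rule on 1]
4. [](p -> (~r -> q)), 0   [~->-rule on 2]
5. ~([]p -> [](~r -> q)), 0   [~->-rule on 2]
6. []p, 0   [~->-rule on 5]
7. ~[](~r -> q), 0   [~->-rule on 5]
8. ~r, 1   [<>-rule on 3: fresh world 1, 0R1]
9. p -> (~r -> q), 1   [[]-rule on 4 via 0R1]
10. p, 1   [[]-rule on 6 via 0R1]
11. ~r -> q, 1   [->-rule on 9 (branches; this branch)]
12. q, 1   [->-rule on 11 (branches; this branch)]
13. ~(~r -> q), 2   [~[]-rule on 7: fresh world 2, 0R2]
14. ~r, 2   [~->-rule on 13]
15. ~q, 2   [~->-rule on 13]
16. p -> (~r -> q), 2   [[]-rule on 4 via 0R2]
17. p, 2   [[]-rule on 6 via 0R2]
18. ~r -> q, 2   [->-rule on 16 (branches; this branch)]
19. q, 2   [->-rule on 18 (branches; this branch)]
Accessibility: 0R1, 0R2
Branch closes: q and ~q both at 2.
Every branch closes; the branch above is one of them.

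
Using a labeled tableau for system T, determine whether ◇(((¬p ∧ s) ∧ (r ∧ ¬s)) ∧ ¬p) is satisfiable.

1. ◇(((¬p ∧ s) ∧ (r ∧ ¬s)) ∧ ¬p), 0
2. ((¬p ∧ s) ∧ (r ∧ ¬s)) ∧ ¬p, 1   [◇-rule on 1: fresh world 1, 0R1]
3. (¬p ∧ s) ∧ (r ∧ ¬s), 1   [∧-rule on 2]
4. ¬p, 1   [∧-rule on 2]
5. ¬p ∧ s, 1   [∧-rule on 3]
6. r ∧ ¬s, 1   [∧-rule on 3]
7. s, 1   [∧-rule on 5]
8. r, 1   [∧-rule on 6]
9. ¬s, 1   [∧-rule on 6]
Accessibility: 0R0, 0R1, 1R1
Branch closes: s and ¬s both at 1.
Every branch closes; the branch above is one of them.

No, unsatisfiable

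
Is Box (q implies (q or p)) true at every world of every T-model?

Valid in T

Tableau for the negation not Box (q implies (q or p)):
1. not Box (q implies (q or p)), u
2. not (q implies (q or p)), v   [neg-Box-rule on 1: fresh world v, uRv]
3. q, v   [neg-implies-rule on 2]
4. not (q or p), v   [neg-implies-rule on 2]
5. not q, v   [neg-or-rule on 4]
6. not p, v   [neg-or-rule on 4]
Accessibility: uRu, uRv, vRv
Branch closes: q and not q both at v.
Every branch of the negation's tableau closes; the branch above is one of them.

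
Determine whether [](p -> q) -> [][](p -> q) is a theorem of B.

Tableau for the negation ~([](p -> q) -> [][](p -> q)):
1. ~([](p -> q) -> [][](p -> q)), w0
2. [](p -> q), w0   [~->-rule on 1]
3. ~[][](p -> q), w0   [~->-rule on 1]
4. p -> q, w0   [[]-rule on 2 via w0Rw0]
5. q, w0   [->-rule on 4 (branches; this branch)]
6. ~[](p -> q), w1   [~[]-rule on 3: fresh world w1, w0Rw1]
7. p -> q, w1   [[]-rule on 2 via w0Rw1]
8. q, w1   [->-rule on 7 (branches; this branch)]
9. ~(p -> q), w2   [~[]-rule on 6: fresh world w2, w1Rw2]
10. p, w2   [~->-rule on 9]
11. ~q, w2   [~->-rule on 9]
Accessibility: w0Rw0, w0Rw1, w1Rw0, w1Rw1, w1Rw2, w2Rw1, w2Rw2
The negation has an open branch (countermodel exists).

No, not valid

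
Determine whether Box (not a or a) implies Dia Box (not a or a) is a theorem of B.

Tableau for the negation not (Box (not a or a) implies Dia Box (not a or a)):
1. not (Box (not a or a) implies Dia Box (not a or a)), u
2. Box (not a or a), u   [neg-implies-rule on 1]
3. not Dia Box (not a or a), u   [neg-implies-rule on 1]
4. not a or a, u   [Box-rule on 2 via uRu]
5. not Box (not a or a), u   [neg-Dia-rule on 3 via uRu]
6. a, u   [or-rule on 4 (branches; this branch)]
7. not (not a or a), v   [neg-Box-rule on 5: fresh world v, uRv]
8. a, v   [neg-or-rule on 7]
9. not a, v   [neg-or-rule on 7]
Accessibility: uRu, uRv, vRu, vRv
Branch closes: a and not a both at v.
Every branch of the negation's tableau closes; the branch above is one of them.

Valid in B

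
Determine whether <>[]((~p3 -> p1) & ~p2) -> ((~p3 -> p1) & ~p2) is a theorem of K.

Not valid

Tableau for the negation ~(<>[]((~p3 -> p1) & ~p2) -> ((~p3 -> p1) & ~p2)):
1. ~(<>[]((~p3 -> p1) & ~p2) -> ((~p3 -> p1) & ~p2)), u
2. <>[]((~p3 -> p1) & ~p2), u
3. ~((~p3 -> p1) & ~p2), u
4. p2, u
5. []((~p3 -> p1) & ~p2), v
Accessibility: uRv
The negation has an open branch (countermodel exists).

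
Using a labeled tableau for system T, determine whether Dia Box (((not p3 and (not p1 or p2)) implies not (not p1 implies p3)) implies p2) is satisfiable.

Satisfiable

1. Dia Box (((not p3 and (not p1 or p2)) implies not (not p1 implies p3)) implies p2), u
2. Box (((not p3 and (not p1 or p2)) implies not (not p1 implies p3)) implies p2), v
3. ((not p3 and (not p1 or p2)) implies not (not p1 implies p3)) implies p2, v
4. p2, v
Accessibility: uRu, uRv, vRv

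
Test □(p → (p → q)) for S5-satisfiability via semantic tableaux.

Satisfiable (open branch found)

1. □(p → (p → q)), w0
2. p → (p → q), w0
3. p → q, w0
4. q, w0
Accessibility: w0Rw0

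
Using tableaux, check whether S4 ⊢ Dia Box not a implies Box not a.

No, not valid

Tableau for the negation not (Dia Box not a implies Box not a):
1. not (Dia Box not a implies Box not a), u
2. Dia Box not a, u
3. not Box not a, u
4. Box not a, v
5. not a, v
6. a, w
Accessibility: uRu, uRv, uRw, vRv, wRw
The negation has an open branch (countermodel exists).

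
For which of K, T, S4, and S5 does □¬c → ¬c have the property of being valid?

T, S4, S5

K-tableau for the negation ¬(□¬c → ¬c):
1. ¬(□¬c → ¬c), u
2. □¬c, u
3. c, u
Complete open branch: countermodel on a K-frame, so not valid in K.
T-tableau for the negation ¬(□¬c → ¬c):
1. ¬(□¬c → ¬c), u
2. □¬c, u
3. c, u
4. ¬c, u
Accessibility: uRu
Branch closes: c and ¬c both at u.
Every branch closes (one shown): valid in T, hence also in S4, S5 (every theorem of T is a theorem of S4 and S5).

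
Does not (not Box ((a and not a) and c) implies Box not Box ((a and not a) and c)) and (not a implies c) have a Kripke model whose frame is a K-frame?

1. not (not Box ((a and not a) and c) implies Box not Box ((a and not a) and c)) and (not a implies c), w0
2. not (not Box ((a and not a) and c) implies Box not Box ((a and not a) and c)), w0   [and-rule on 1]
3. not a implies c, w0   [and-rule on 1]
4. not Box ((a and not a) and c), w0   [neg-implies-rule on 2]
5. not Box not Box ((a and not a) and c), w0   [neg-implies-rule on 2]
6. c, w0   [implies-rule on 3 (branches; this branch)]
7. not ((a and not a) and c), w1   [neg-Box-rule on 4: fresh world w1, w0Rw1]
8. not c, w1   [neg-and-rule on 7 (branches; this branch)]
9. Box ((a and not a) and c), w2   [neg-Box-rule on 5: fresh world w2, w0Rw2]
Accessibility: w0Rw1, w0Rw2

Satisfiable (open branch found)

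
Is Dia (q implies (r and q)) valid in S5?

Tableau for the negation not Dia (q implies (r and q)):
1. not Dia (q implies (r and q)), w0
2. not (q implies (r and q)), w0
3. q, w0
4. not (r and q), w0
5. not r, w0
Accessibility: w0Rw0
The negation has an open branch (countermodel exists).

Not valid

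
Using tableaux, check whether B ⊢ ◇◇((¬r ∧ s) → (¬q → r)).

Invalid (countermodel exists)

Tableau for the negation ¬◇◇((¬r ∧ s) → (¬q → r)):
1. ¬◇◇((¬r ∧ s) → (¬q → r)), u
2. ¬◇((¬r ∧ s) → (¬q → r)), u
3. ¬((¬r ∧ s) → (¬q → r)), u
4. ¬r ∧ s, u
5. ¬(¬q → r), u
6. ¬r, u
7. s, u
8. ¬q, u
Accessibility: uRu
The negation has an open branch (countermodel exists).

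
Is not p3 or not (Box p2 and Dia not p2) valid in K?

Valid in K

Tableau for the negation not (not p3 or not (Box p2 and Dia not p2)):
1. not (not p3 or not (Box p2 and Dia not p2)), w0
2. p3, w0
3. Box p2 and Dia not p2, w0
4. Box p2, w0
5. Dia not p2, w0
6. not p2, w1
7. p2, w1
Accessibility: w0Rw1
Branch closes: p2 and not p2 both at w1.
All branches of the negation close; one closing branch shown above.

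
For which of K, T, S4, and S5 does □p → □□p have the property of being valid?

S4-tableau for the negation ¬(□p → □□p):
1. ¬(□p → □□p), 0
2. □p, 0
3. ¬□□p, 0
4. p, 0
5. ¬□p, 1
6. p, 1
7. ¬p, 2
8. p, 2
Accessibility: 0R0, 0R1, 0R2, 1R1, 1R2, 2R2
Branch closes: p and ¬p both at 2.
Every branch closes (one shown): valid in S4, hence also in S5 (every theorem of S4 is a theorem of S5).
T-tableau for the negation ¬(□p → □□p):
1. ¬(□p → □□p), 0
2. □p, 0
3. ¬□□p, 0
4. p, 0
5. ¬□p, 1
6. p, 1
7. ¬p, 2
Accessibility: 0R0, 0R1, 1R1, 1R2, 2R2
Complete open branch: countermodel on a T-frame, so not valid in T, nor in K (the same frame is also a K-frame).

S4, S5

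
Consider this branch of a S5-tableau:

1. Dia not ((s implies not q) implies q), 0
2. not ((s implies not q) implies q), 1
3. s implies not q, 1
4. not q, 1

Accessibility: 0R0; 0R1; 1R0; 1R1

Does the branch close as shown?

Open

There is no literal clash: for every atom and world, at most one sign appears.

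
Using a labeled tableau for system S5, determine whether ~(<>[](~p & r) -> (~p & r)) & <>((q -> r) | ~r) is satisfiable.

1. ~(<>[](~p & r) -> (~p & r)) & <>((q -> r) | ~r), 0
2. ~(<>[](~p & r) -> (~p & r)), 0   [&-rule on 1]
3. <>((q -> r) | ~r), 0   [&-rule on 1]
4. <>[](~p & r), 0   [~->-rule on 2]
5. ~(~p & r), 0   [~->-rule on 2]
6. ~r, 0   [~&-rule on 5 (branches; this branch)]
7. (q -> r) | ~r, 1   [<>-rule on 3: fresh world 1, 0R1]
8. q -> r, 1   [|-rule on 7 (branches; this branch)]
9. r, 1   [->-rule on 8 (branches; this branch)]
10. [](~p & r), 2   [<>-rule on 4: fresh world 2, 0R2]
11. ~p & r, 0   [[]-rule on 10 via 2R0]
12. ~p, 0   [&-rule on 11]
13. r, 0   [&-rule on 11]
Accessibility: 0R0, 0R1, 0R2, 1R0, 1R1, 1R2, 2R0, 2R1, 2R2
Branch closes: r and ~r both at 0.
(One branch shown.) All branches close.

Unsatisfiable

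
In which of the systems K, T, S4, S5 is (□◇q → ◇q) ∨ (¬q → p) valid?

K-tableau for the negation ¬((□◇q → ◇q) ∨ (¬q → p)):
1. ¬((□◇q → ◇q) ∨ (¬q → p)), u
2. ¬(□◇q → ◇q), u
3. ¬(¬q → p), u
4. □◇q, u
5. ¬◇q, u
6. ¬q, u
7. ¬p, u
Complete open branch: countermodel on a K-frame, so not valid in K.
T-tableau for the negation ¬((□◇q → ◇q) ∨ (¬q → p)):
1. ¬((□◇q → ◇q) ∨ (¬q → p)), u
2. ¬(□◇q → ◇q), u
3. ¬(¬q → p), u
4. □◇q, u
5. ¬◇q, u
6. ¬q, u
7. ¬p, u
8. ◇q, u
9. q, v
10. ◇q, v
11. ¬q, v
Accessibility: uRu, uRv, vRv
Branch closes: q and ¬q both at v.
Every branch closes (one shown): valid in T, hence also in S4, S5 (every theorem of T is a theorem of S4 and S5).

T, S4, S5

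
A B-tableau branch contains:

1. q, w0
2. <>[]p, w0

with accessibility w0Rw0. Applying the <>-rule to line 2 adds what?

a fresh world w1 with w0Rw1, and []p at w1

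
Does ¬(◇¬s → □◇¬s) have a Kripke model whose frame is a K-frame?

1. ¬(◇¬s → □◇¬s), w0
2. ◇¬s, w0   [¬→-rule on 1]
3. ¬□◇¬s, w0   [¬→-rule on 1]
4. ¬s, w1   [◇-rule on 2: fresh world w1, w0Rw1]
5. ¬◇¬s, w2   [¬□-rule on 3: fresh world w2, w0Rw2]
Accessibility: w0Rw1, w0Rw2

Satisfiable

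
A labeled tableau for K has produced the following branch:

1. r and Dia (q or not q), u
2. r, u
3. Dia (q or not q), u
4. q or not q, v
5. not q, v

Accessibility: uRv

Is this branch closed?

No atom appears with both signs at the same world.

No, open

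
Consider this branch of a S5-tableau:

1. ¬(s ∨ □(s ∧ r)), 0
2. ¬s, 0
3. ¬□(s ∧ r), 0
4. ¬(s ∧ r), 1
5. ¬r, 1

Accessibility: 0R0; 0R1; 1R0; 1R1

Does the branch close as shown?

There is no literal clash: for every atom and world, at most one sign appears.

No, open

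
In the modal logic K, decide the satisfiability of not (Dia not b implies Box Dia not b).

Yes, satisfiable

1. not (Dia not b implies Box Dia not b), 0
2. Dia not b, 0
3. not Box Dia not b, 0
4. not b, 1
5. not Dia not b, 2
Accessibility: 0R1, 0R2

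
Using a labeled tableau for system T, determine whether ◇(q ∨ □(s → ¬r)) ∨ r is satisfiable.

1. ◇(q ∨ □(s → ¬r)) ∨ r, w0
2. r, w0   [∨-rule on 1 (branches; this branch)]
Accessibility: w0Rw0

Satisfiable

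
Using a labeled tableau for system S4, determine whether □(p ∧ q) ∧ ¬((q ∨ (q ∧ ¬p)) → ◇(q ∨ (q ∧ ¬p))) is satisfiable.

Unsatisfiable (every branch closes)

1. □(p ∧ q) ∧ ¬((q ∨ (q ∧ ¬p)) → ◇(q ∨ (q ∧ ¬p))), 0
2. □(p ∧ q), 0
3. ¬((q ∨ (q ∧ ¬p)) → ◇(q ∨ (q ∧ ¬p))), 0
4. q ∨ (q ∧ ¬p), 0
5. ¬◇(q ∨ (q ∧ ¬p)), 0
6. p ∧ q, 0
7. p, 0
8. q, 0
9. ¬(q ∨ (q ∧ ¬p)), 0
10. ¬q, 0
11. ¬(q ∧ ¬p), 0
Accessibility: 0R0
Branch closes: q and ¬q both at 0.
All branches of the tableau close; one closing branch shown above.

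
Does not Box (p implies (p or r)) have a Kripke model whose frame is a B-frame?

1. not Box (p implies (p or r)), 0
2. not (p implies (p or r)), 1   [neg-Box-rule on 1: fresh world 1, 0R1]
3. p, 1   [neg-implies-rule on 2]
4. not (p or r), 1   [neg-implies-rule on 2]
5. not p, 1   [neg-or-rule on 4]
6. not r, 1   [neg-or-rule on 4]
Accessibility: 0R0, 0R1, 1R0, 1R1
Branch closes: p and not p both at 1.
Every branch closes; the branch above is one of them.

Unsatisfiable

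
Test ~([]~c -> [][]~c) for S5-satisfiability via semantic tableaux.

1. ~([]~c -> [][]~c), u
2. []~c, u
3. ~[][]~c, u
4. ~c, u
5. ~[]~c, v
6. ~c, v
7. c, w
8. ~c, w
Accessibility: uRu, uRv, uRw, vRu, vRv, vRw, wRu, wRv, wRw
Branch closes: c and ~c both at w.
All branches of the tableau close; one closing branch shown above.

No, unsatisfiable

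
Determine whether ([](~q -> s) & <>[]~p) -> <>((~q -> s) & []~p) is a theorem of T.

Yes, valid

Tableau for the negation ~(([](~q -> s) & <>[]~p) -> <>((~q -> s) & []~p)):
1. ~(([](~q -> s) & <>[]~p) -> <>((~q -> s) & []~p)), w0
2. [](~q -> s) & <>[]~p, w0
3. ~<>((~q -> s) & []~p), w0
4. [](~q -> s), w0
5. <>[]~p, w0
6. ~((~q -> s) & []~p), w0
7. ~q -> s, w0
8. ~[]~p, w0
9. s, w0
10. []~p, w1
11. ~((~q -> s) & []~p), w1
12. ~q -> s, w1
13. ~p, w1
14. ~[]~p, w1
15. s, w1
16. p, w2
17. ~((~q -> s) & []~p), w2
18. ~q -> s, w2
19. ~[]~p, w2
20. s, w2
21. p, w3
22. ~p, w3
Accessibility: w0Rw0, w0Rw1, w0Rw2, w1Rw1, w1Rw3, w2Rw2, w3Rw3
Branch closes: p and ~p both at w3.
Every branch of the negation's tableau closes; the branch above is one of them.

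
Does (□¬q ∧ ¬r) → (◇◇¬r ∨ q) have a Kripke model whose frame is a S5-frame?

1. (□¬q ∧ ¬r) → (◇◇¬r ∨ q), w0
2. ◇◇¬r ∨ q, w0
3. q, w0
Accessibility: w0Rw0

Satisfiable (open branch found)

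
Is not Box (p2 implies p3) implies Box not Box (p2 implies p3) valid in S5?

Tableau for the negation not (not Box (p2 implies p3) implies Box not Box (p2 implies p3)):
1. not (not Box (p2 implies p3) implies Box not Box (p2 implies p3)), w0
2. not Box (p2 implies p3), w0
3. not Box not Box (p2 implies p3), w0
4. not (p2 implies p3), w1
5. p2, w1
6. not p3, w1
7. Box (p2 implies p3), w2
8. p2 implies p3, w0
9. p2 implies p3, w1
10. p2 implies p3, w2
11. p3, w0
12. p3, w1
Accessibility: w0Rw0, w0Rw1, w0Rw2, w1Rw0, w1Rw1, w1Rw2, w2Rw0, w2Rw1, w2Rw2
Branch closes: p3 and not p3 both at w1.
Every branch of the negation's tableau closes; the branch above is one of them.

Valid in S5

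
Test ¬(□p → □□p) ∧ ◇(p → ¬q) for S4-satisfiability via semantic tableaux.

No, unsatisfiable

1. ¬(□p → □□p) ∧ ◇(p → ¬q), w0
2. ¬(□p → □□p), w0
3. ◇(p → ¬q), w0
4. □p, w0
5. ¬□□p, w0
6. p, w0
7. p → ¬q, w1
8. p, w1
9. ¬q, w1
10. ¬□p, w2
11. p, w2
12. ¬p, w3
13. p, w3
Accessibility: w0Rw0, w0Rw1, w0Rw2, w0Rw3, w1Rw1, w2Rw2, w2Rw3, w3Rw3
Branch closes: p and ¬p both at w3.
All branches of the tableau close; one closing branch shown above.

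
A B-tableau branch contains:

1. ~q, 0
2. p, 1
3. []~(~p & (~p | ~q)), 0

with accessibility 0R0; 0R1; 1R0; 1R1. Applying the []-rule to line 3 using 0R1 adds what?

~(~p & (~p | ~q)), 1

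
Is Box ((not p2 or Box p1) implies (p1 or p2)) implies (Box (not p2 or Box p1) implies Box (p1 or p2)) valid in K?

Tableau for the negation not (Box ((not p2 or Box p1) implies (p1 or p2)) implies (Box (not p2 or Box p1) implies Box (p1 or p2))):
1. not (Box ((not p2 or Box p1) implies (p1 or p2)) implies (Box (not p2 or Box p1) implies Box (p1 or p2))), u
2. Box ((not p2 or Box p1) implies (p1 or p2)), u
3. not (Box (not p2 or Box p1) implies Box (p1 or p2)), u
4. Box (not p2 or Box p1), u
5. not Box (p1 or p2), u
6. not (p1 or p2), v
7. not p1, v
8. not p2, v
9. (not p2 or Box p1) implies (p1 or p2), v
10. not p2 or Box p1, v
11. p1 or p2, v
12. Box p1, v
13. p2, v
Accessibility: uRv
Branch closes: p2 and not p2 both at v.
Every branch of the negation's tableau closes; the branch above is one of them.

Yes, valid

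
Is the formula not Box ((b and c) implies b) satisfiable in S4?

1. not Box ((b and c) implies b), 0
2. not ((b and c) implies b), 1
3. b and c, 1
4. not b, 1
5. b, 1
6. c, 1
Accessibility: 0R0, 0R1, 1R1
Branch closes: b and not b both at 1.
(One branch shown.) All branches close.

No, unsatisfiable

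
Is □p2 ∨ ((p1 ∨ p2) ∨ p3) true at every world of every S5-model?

Not valid

Tableau for the negation ¬(□p2 ∨ ((p1 ∨ p2) ∨ p3)):
1. ¬(□p2 ∨ ((p1 ∨ p2) ∨ p3)), u
2. ¬□p2, u
3. ¬((p1 ∨ p2) ∨ p3), u
4. ¬(p1 ∨ p2), u
5. ¬p3, u
6. ¬p1, u
7. ¬p2, u
8. ¬p2, v
Accessibility: uRu, uRv, vRu, vRv
The negation has an open branch (countermodel exists).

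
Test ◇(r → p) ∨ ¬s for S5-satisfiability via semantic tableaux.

1. ◇(r → p) ∨ ¬s, u
2. ¬s, u
Accessibility: uRu

Satisfiable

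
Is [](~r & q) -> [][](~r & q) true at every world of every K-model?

Invalid (countermodel exists)

Tableau for the negation ~([](~r & q) -> [][](~r & q)):
1. ~([](~r & q) -> [][](~r & q)), u
2. [](~r & q), u   [~->-rule on 1]
3. ~[][](~r & q), u   [~->-rule on 1]
4. ~[](~r & q), v   [~[]-rule on 3: fresh world v, uRv]
5. ~r & q, v   [[]-rule on 2 via uRv]
6. ~r, v   [&-rule on 5]
7. q, v   [&-rule on 5]
8. ~(~r & q), w   [~[]-rule on 4: fresh world w, vRw]
9. ~q, w   [~&-rule on 8 (branches; this branch)]
Accessibility: uRv, vRw
The negation has an open branch (countermodel exists).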